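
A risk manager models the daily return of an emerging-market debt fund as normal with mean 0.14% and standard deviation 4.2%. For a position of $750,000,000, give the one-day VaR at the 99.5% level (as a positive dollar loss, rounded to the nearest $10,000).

$80,090,000

At 99.5% one-sided, z = 2.576.
VaR = −μ + z·σ = −(0.14%) + 2.576 × 4.2% = 10.679%.
On $750,000,000: 0.10679 × $750,000,000 = $80,092,500.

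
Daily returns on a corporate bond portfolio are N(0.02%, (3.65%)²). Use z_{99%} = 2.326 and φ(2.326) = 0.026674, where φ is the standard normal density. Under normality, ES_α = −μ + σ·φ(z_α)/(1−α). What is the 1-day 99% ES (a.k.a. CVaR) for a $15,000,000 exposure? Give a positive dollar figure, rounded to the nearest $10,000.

$1,460,000

Tail multiplier: φ(z)/(1−α) = 0.026674 / 0.01 = 2.667.
ES = −(0.02%) + 3.65% × 2.667 = 9.715%.
On $15,000,000: 0.09715 × $15,000,000 = $1,457,250.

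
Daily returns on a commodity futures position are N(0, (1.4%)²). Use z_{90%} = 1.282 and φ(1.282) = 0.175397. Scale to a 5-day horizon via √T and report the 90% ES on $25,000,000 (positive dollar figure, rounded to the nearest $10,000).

$1,370,000

σ_{5d} = 1.4% × √5 = 3.130%.
ES multiplier = φ(z)/(1−α) = 0.175397/0.1 = 1.754.
ES = 3.130% × 1.754 = 5.490%; on $25,000,000: $1,372,500.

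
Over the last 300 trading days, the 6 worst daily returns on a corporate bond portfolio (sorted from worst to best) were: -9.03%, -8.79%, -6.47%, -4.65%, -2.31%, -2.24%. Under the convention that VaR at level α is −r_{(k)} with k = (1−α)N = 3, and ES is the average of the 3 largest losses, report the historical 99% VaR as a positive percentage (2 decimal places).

6.47%

k = 3; the 3rd lowest return is -6.47%, so VaR = 6.47%.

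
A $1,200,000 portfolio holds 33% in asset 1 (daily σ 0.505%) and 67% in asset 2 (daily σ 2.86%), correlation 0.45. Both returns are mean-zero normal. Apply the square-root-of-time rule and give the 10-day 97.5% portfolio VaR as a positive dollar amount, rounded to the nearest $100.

$148,500

σ_p = √(0.33²·0.505² + 0.67²·2.86² + 2·0.45·0.33·0.67·0.505·2.86) = 1.997%.
σ_{10d} = 1.997% × √10 = 6.315%.
z(97.5%) = 1.960.
VaR = 1.960 × 6.315% = 12.377%; on $1,200,000 that is $148,524.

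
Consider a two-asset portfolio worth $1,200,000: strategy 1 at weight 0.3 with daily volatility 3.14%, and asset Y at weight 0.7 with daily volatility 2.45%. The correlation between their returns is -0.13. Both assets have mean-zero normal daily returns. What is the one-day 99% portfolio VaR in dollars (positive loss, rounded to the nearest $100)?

σ_p² = 0.3²·3.14² + 0.7²·2.45² + 2·-0.13·0.3·0.7·3.14·2.45 = 3.4086 (%²).
σ_p = √3.4086 = 1.846%.
At 99%, z = 2.326.
VaR = 2.326 × 1.846% = 4.294%; on $1,200,000 that is $51,528.

$51,500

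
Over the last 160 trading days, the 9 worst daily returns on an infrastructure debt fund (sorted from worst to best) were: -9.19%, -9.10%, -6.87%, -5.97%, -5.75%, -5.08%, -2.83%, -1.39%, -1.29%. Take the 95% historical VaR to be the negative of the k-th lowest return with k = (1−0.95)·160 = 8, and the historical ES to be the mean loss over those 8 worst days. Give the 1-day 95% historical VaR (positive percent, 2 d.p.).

1.39%

k = 8; the 8th lowest return is -1.39%, so VaR = 1.39%.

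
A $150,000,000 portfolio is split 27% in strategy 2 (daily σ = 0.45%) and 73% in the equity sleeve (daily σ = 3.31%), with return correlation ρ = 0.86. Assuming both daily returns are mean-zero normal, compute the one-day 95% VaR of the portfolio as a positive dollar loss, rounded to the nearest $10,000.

σ_p² = 0.27²·0.45² + 0.73²·3.31² + 2·0.86·0.27·0.73·0.45·3.31 = 6.3582 (%²).
σ_p = √6.3582 = 2.522%.
At 95%, z = 1.645.
VaR = 1.645 × 2.522% = 4.149%; on $150,000,000 that is $6,223,500.

$6,220,000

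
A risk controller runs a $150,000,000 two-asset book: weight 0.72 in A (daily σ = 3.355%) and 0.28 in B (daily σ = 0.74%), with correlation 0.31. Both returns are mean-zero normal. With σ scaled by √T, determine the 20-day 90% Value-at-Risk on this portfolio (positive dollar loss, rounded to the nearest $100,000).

σ_p = √(0.72²·3.355² + 0.28²·0.74² + 2·0.31·0.72·0.28·3.355·0.74) = 2.488%.
σ_{20d} = 2.488% × √20 = 11.127%.
z(90%) = 1.282.
VaR = 1.282 × 11.127% = 14.265%; on $150,000,000 that is $21,397,500.

$21,400,000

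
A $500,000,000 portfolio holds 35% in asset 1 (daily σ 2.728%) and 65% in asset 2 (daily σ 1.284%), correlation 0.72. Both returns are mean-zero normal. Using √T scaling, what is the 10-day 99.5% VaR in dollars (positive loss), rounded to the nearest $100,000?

σ_p = √(0.35²·2.728² + 0.65²·1.284² + 2·0.72·0.35·0.65·2.728·1.284) = 1.660%.
σ_{10d} = 1.660% × √10 = 5.249%.
z(99.5%) = 2.576.
VaR = 2.576 × 5.249% = 13.521%; on $500,000,000 that is $67,605,000.

$67,600,000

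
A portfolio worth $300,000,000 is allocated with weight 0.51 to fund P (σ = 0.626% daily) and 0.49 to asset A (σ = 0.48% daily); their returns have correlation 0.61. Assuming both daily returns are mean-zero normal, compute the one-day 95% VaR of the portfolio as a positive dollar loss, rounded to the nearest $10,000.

$2,460,000

σ_p² = 0.51²·0.626² + 0.49²·0.48² + 2·0.61·0.51·0.49·0.626·0.48 = 0.2489 (%²).
σ_p = √0.2489 = 0.499%.
At 95%, z = 1.645.
VaR = 1.645 × 0.499% = 0.821%; on $300,000,000 that is $2,463,000.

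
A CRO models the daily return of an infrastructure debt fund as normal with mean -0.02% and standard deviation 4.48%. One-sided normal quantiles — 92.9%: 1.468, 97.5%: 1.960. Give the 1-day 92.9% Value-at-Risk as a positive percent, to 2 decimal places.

VaR = −μ + z·σ = −(-0.02%) + 1.468 × 4.48% = 6.597%.

6.60%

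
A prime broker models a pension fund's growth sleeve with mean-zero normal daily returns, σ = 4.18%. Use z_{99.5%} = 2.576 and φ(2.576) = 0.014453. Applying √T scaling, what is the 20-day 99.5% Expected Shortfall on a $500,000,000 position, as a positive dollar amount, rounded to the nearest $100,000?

$270,200,000

σ_{20d} = 4.18% × √20 = 18.694%.
ES multiplier = φ(z)/(1−α) = 0.014453/0.005 = 2.891.
ES = 18.694% × 2.891 = 54.044%; on $500,000,000: $270,220,000.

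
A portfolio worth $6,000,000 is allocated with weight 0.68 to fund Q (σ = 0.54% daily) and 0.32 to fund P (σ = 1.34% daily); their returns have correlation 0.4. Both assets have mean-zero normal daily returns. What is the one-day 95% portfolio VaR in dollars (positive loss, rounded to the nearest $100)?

$65,800

σ_p² = 0.68²·0.54² + 0.32²·1.34² + 2·0.4·0.68·0.32·0.54·1.34 = 0.4447 (%²).
σ_p = √0.4447 = 0.667%.
At 95%, z = 1.645.
VaR = 1.645 × 0.667% = 1.097%; on $6,000,000 that is $65,820.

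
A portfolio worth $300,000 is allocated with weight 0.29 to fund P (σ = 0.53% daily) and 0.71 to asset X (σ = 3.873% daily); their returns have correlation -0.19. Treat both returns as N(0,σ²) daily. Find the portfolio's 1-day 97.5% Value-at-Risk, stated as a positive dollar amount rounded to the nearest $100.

$16,000

σ_p² = 0.29²·0.53² + 0.71²·3.873² + 2·-0.19·0.29·0.71·0.53·3.873 = 7.4246 (%²).
σ_p = √7.4246 = 2.725%.
At 97.5%, z = 1.960.
VaR = 1.960 × 2.725% = 5.341%; on $300,000 that is $16,023.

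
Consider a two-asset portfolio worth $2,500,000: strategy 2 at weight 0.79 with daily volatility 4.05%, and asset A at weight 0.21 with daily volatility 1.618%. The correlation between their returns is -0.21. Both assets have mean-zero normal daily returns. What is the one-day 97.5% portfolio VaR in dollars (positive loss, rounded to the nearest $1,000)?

σ_p² = 0.79²·4.05² + 0.21²·1.618² + 2·-0.21·0.79·0.21·4.05·1.618 = 9.8957 (%²).
σ_p = √9.8957 = 3.146%.
At 97.5%, z = 1.960.
VaR = 1.960 × 3.146% = 6.166%; on $2,500,000 that is $154,150.

$154,000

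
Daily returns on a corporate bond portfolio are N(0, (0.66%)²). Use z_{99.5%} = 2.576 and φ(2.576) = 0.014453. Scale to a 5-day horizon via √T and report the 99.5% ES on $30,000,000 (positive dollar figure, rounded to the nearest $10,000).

σ_{5d} = 0.66% × √5 = 1.476%.
ES multiplier = φ(z)/(1−α) = 0.014453/0.005 = 2.891.
ES = 1.476% × 2.891 = 4.267%; on $30,000,000: $1,280,100.

$1,280,000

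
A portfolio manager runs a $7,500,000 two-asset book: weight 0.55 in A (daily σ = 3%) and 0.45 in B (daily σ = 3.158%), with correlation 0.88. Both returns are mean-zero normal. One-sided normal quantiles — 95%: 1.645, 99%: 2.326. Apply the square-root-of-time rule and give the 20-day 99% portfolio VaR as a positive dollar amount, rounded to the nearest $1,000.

$2,323,000

σ_p = √(0.55²·3² + 0.45²·3.158² + 2·0.88·0.55·0.45·3·3.158) = 2.978%.
σ_{20d} = 2.978% × √20 = 13.318%.
VaR = 2.326 × 13.318% = 30.978%; on $7,500,000 that is $2,323,350.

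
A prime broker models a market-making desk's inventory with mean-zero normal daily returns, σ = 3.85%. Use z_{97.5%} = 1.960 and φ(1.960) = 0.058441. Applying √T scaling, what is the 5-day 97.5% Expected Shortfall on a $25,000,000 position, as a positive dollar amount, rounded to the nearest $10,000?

σ_{5d} = 3.85% × √5 = 8.609%.
ES multiplier = φ(z)/(1−α) = 0.058441/0.025 = 2.338.
ES = 8.609% × 2.338 = 20.128%; on $25,000,000: $5,032,000.

$5,030,000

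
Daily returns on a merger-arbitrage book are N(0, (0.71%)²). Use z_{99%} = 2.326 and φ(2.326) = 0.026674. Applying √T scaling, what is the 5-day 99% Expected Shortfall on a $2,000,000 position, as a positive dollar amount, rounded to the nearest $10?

σ_{5d} = 0.71% × √5 = 1.588%.
ES multiplier = φ(z)/(1−α) = 0.026674/0.01 = 2.667.
ES = 1.588% × 2.667 = 4.235%; on $2,000,000: $84,700.

$84,700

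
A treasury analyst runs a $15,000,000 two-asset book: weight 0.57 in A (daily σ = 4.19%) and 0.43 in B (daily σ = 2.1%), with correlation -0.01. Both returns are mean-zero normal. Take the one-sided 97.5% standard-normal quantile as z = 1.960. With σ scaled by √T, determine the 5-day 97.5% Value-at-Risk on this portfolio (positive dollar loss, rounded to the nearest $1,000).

$1,673,000

σ_p = √(0.57²·4.19² + 0.43²·2.1² + 2·-0.01·0.57·0.43·4.19·2.1) = 2.545%.
σ_{5d} = 2.545% × √5 = 5.691%.
VaR = 1.960 × 5.691% = 11.154%; on $15,000,000 that is $1,673,100.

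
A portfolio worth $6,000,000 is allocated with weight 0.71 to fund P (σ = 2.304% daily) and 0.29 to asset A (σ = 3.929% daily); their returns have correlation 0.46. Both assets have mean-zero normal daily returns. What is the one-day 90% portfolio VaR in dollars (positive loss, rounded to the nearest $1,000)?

σ_p² = 0.71²·2.304² + 0.29²·3.929² + 2·0.46·0.71·0.29·2.304·3.929 = 5.6890 (%²).
σ_p = √5.6890 = 2.385%.
At 90%, z = 1.282.
VaR = 1.282 × 2.385% = 3.058%; on $6,000,000 that is $183,480.

$183,000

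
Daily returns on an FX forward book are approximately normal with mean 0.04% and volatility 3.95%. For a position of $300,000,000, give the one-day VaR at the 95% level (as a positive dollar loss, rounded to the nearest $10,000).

At 95% one-sided, z = 1.645.
VaR = −μ + z·σ = −(0.04%) + 1.645 × 3.95% = 6.458%.
On $300,000,000: 0.06458 × $300,000,000 = $19,374,000.

$19,370,000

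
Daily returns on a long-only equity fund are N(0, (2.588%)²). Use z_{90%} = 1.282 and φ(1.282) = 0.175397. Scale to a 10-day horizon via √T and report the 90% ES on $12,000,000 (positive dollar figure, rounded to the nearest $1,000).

σ_{10d} = 2.588% × √10 = 8.184%.
ES multiplier = φ(z)/(1−α) = 0.175397/0.1 = 1.754.
ES = 8.184% × 1.754 = 14.355%; on $12,000,000: $1,722,600.

$1,723,000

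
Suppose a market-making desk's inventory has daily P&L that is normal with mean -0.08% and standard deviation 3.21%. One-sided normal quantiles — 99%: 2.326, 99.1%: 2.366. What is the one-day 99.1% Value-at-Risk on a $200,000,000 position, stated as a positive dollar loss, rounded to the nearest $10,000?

$15,350,000

VaR = −μ + z·σ = −(-0.08%) + 2.366 × 3.21% = 7.675%.
On $200,000,000: 0.07675 × $200,000,000 = $15,350,000.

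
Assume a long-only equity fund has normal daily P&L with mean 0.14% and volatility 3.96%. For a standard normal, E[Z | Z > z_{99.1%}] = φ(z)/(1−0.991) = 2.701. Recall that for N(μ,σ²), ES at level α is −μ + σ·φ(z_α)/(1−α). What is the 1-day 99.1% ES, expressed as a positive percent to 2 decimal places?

10.56%

ES = −(0.14%) + 3.96% × 2.701 = 10.556%.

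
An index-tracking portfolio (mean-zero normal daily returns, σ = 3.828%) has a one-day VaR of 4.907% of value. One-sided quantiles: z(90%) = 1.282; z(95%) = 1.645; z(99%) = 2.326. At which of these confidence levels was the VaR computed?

Implied z = VaR/σ = 4.907 / 3.828 = 1.282.
This matches z(90%) = 1.282.

90%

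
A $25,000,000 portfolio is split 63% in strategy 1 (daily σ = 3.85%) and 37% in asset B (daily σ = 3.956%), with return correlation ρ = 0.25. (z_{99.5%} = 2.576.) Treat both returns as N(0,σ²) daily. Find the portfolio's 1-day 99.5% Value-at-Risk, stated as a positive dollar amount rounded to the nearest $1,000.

$2,016,000

σ_p² = 0.63²·3.85² + 0.37²·3.956² + 2·0.25·0.63·0.37·3.85·3.956 = 9.8007 (%²).
σ_p = √9.8007 = 3.131%.
VaR = 2.576 × 3.131% = 8.065%; on $25,000,000 that is $2,016,250.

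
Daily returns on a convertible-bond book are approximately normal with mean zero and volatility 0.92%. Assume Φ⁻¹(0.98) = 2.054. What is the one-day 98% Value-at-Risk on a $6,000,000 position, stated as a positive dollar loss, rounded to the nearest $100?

$113,400

VaR = z·σ = 2.054 × 0.92% = 1.890%.
On $6,000,000: 0.01890 × $6,000,000 = $113,400.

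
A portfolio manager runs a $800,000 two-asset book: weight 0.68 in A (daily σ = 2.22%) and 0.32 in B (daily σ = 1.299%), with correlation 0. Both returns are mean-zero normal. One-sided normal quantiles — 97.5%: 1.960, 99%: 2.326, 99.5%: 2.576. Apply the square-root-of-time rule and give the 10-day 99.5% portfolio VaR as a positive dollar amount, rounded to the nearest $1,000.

$102,000

σ_p = √(0.68²·2.22² + 0.32²·1.299² + 2·0·0.68·0.32·2.22·1.299) = 1.566%.
σ_{10d} = 1.566% × √10 = 4.952%.
VaR = 2.576 × 4.952% = 12.756%; on $800,000 that is $102,048.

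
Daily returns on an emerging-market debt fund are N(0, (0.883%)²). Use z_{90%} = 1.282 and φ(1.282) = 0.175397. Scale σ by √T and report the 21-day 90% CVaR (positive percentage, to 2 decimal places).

σ_{21d} = 0.883% × √21 = 4.046%.
ES multiplier = φ(z)/(1−α) = 0.175397/0.1 = 1.754.
ES = 4.046% × 1.754 = 7.097%.

7.10%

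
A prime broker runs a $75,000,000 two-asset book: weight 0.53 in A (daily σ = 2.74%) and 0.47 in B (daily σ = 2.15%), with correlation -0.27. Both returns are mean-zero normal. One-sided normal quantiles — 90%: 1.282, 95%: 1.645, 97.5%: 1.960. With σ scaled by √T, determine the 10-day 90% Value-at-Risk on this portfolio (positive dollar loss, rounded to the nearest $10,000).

σ_p = √(0.53²·2.74² + 0.47²·2.15² + 2·-0.27·0.53·0.47·2.74·2.15) = 1.529%.
σ_{10d} = 1.529% × √10 = 4.835%.
VaR = 1.282 × 4.835% = 6.198%; on $75,000,000 that is $4,648,500.

$4,650,000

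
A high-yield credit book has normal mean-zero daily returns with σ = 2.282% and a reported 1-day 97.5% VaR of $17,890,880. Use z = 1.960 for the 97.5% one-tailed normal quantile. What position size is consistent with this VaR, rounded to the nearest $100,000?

$400,000,000

VaR as a fraction of value: z·σ = 1.960 × 2.282% = 4.47272%.
Position = $17,890,880 / 0.0447272 = $400,000,000.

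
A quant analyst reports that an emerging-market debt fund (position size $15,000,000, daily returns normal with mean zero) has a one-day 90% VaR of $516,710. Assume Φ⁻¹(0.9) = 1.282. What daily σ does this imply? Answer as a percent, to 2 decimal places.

2.69%

VaR as a fraction: $516,710 / $15,000,000 = 3.445%.
σ = VaR / z = 3.445% / 1.282 = 2.687%.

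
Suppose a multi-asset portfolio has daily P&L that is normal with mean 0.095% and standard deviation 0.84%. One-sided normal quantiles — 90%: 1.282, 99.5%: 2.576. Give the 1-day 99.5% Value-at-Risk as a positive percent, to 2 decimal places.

2.07%

VaR = −μ + z·σ = −(0.095%) + 2.576 × 0.84% = 2.069%.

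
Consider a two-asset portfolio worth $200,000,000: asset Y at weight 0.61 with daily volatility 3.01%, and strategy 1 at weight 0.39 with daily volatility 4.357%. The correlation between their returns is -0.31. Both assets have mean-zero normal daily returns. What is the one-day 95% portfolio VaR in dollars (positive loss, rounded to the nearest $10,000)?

σ_p² = 0.61²·3.01² + 0.39²·4.357² + 2·-0.31·0.61·0.39·3.01·4.357 = 4.3243 (%²).
σ_p = √4.3243 = 2.079%.
At 95%, z = 1.645.
VaR = 1.645 × 2.079% = 3.420%; on $200,000,000 that is $6,840,000.

$6,840,000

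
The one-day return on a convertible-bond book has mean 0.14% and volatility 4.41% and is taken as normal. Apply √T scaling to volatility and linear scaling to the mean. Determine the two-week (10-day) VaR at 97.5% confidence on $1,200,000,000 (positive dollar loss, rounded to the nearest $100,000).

At 97.5%, z = 1.960.
σ_{10d} = 4.41% × √10 = 13.946%; μ_{10d} = 10 × 0.14% = 1.400%.
VaR = −(1.400%) + 1.960 × 13.946% = 25.934%.
On $1,200,000,000: 0.25934 × $1,200,000,000 = $311,208,000.

$311,200,000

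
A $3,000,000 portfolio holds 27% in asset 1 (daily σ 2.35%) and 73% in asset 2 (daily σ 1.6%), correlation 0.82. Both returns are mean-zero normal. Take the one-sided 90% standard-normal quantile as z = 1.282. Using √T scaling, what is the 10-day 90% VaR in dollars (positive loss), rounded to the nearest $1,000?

$210,000

σ_p = √(0.27²·2.35² + 0.73²·1.6² + 2·0.82·0.27·0.73·2.35·1.6) = 1.727%.
σ_{10d} = 1.727% × √10 = 5.461%.
VaR = 1.282 × 5.461% = 7.001%; on $3,000,000 that is $210,030.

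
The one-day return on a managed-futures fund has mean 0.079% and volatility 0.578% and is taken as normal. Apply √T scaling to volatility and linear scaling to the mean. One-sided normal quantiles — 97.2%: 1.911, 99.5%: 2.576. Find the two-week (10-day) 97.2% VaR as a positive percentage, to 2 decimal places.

2.70%

σ_{10d} = 0.578% × √10 = 1.828%; μ_{10d} = 10 × 0.079% = 0.790%.
VaR = −(0.790%) + 1.911 × 1.828% = 2.703%.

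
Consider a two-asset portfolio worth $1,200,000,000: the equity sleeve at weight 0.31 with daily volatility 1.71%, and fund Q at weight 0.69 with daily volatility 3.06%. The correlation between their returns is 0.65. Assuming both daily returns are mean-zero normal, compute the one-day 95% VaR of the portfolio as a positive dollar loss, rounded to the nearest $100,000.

$49,100,000

σ_p² = 0.31²·1.71² + 0.69²·3.06² + 2·0.65·0.31·0.69·1.71·3.06 = 6.1940 (%²).
σ_p = √6.1940 = 2.489%.
At 95%, z = 1.645.
VaR = 1.645 × 2.489% = 4.094%; on $1,200,000,000 that is $49,128,000.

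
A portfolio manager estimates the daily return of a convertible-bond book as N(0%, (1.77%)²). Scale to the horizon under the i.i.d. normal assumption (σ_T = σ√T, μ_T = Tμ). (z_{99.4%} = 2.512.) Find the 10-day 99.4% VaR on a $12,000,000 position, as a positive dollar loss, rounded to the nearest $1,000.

σ_{10d} = 1.77% × √10 = 5.597%.
VaR = 2.512 × 5.597% = 14.060%.
On $12,000,000: 0.14060 × $12,000,000 = $1,687,200.

$1,687,000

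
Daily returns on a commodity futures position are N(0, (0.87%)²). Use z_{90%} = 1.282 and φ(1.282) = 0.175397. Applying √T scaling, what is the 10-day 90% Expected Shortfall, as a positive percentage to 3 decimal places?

σ_{10d} = 0.87% × √10 = 2.751%.
ES multiplier = φ(z)/(1−α) = 0.175397/0.1 = 1.754.
ES = 2.751% × 1.754 = 4.825%.

4.825%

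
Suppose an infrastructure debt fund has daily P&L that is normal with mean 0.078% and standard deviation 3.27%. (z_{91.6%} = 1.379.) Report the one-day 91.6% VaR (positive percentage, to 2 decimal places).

4.43%

VaR = −μ + z·σ = −(0.078%) + 1.379 × 3.27% = 4.431%.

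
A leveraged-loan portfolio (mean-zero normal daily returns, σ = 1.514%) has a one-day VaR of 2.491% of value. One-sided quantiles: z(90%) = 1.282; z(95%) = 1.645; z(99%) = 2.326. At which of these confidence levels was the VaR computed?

Implied z = VaR/σ = 2.491 / 1.514 = 1.645.
This matches z(95%) = 1.645.

95%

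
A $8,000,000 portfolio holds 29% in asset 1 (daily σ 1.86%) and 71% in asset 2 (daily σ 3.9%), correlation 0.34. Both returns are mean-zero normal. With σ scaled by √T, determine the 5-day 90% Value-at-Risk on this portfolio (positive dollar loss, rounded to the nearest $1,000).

$687,000

σ_p = √(0.29²·1.86² + 0.71²·3.9² + 2·0.34·0.29·0.71·1.86·3.9) = 2.996%.
σ_{5d} = 2.996% × √5 = 6.699%.
z(90%) = 1.282.
VaR = 1.282 × 6.699% = 8.588%; on $8,000,000 that is $687,040.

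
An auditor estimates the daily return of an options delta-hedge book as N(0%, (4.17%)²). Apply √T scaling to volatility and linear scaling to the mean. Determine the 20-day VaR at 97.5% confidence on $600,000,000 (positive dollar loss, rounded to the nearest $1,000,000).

At 97.5%, z = 1.960.
σ_{20d} = 4.17% × √20 = 18.649%.
VaR = 1.960 × 18.649% = 36.552%.
On $600,000,000: 0.36552 × $600,000,000 = $219,312,000.

$219,000,000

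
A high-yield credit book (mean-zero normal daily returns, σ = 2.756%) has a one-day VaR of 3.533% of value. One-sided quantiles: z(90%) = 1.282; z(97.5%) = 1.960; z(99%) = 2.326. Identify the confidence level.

90%

Implied z = VaR/σ = 3.533 / 2.756 = 1.282.
This matches z(90%) = 1.282.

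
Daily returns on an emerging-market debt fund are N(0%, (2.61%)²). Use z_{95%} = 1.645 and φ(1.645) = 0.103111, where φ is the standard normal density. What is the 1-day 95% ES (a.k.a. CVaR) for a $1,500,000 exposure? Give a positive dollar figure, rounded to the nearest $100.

$80,700

Tail multiplier: φ(z)/(1−α) = 0.103111 / 0.05 = 2.062.
ES = 2.61% × 2.062 = 5.382%.
On $1,500,000: 0.05382 × $1,500,000 = $80,730.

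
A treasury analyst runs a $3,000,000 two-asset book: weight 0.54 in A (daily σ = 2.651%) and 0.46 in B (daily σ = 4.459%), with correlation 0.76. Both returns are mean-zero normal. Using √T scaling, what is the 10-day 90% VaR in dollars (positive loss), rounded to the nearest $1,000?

$398,000

σ_p = √(0.54²·2.651² + 0.46²·4.459² + 2·0.76·0.54·0.46·2.651·4.459) = 3.274%.
σ_{10d} = 3.274% × √10 = 10.353%.
z(90%) = 1.282.
VaR = 1.282 × 10.353% = 13.273%; on $3,000,000 that is $398,190.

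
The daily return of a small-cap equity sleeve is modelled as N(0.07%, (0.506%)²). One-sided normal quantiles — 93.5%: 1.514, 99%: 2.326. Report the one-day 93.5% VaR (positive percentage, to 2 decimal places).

VaR = −μ + z·σ = −(0.07%) + 1.514 × 0.506% = 0.696%.

0.70%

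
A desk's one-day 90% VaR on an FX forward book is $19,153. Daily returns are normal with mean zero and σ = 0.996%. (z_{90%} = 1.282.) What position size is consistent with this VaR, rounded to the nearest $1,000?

VaR as a fraction of value: z·σ = 1.282 × 0.996% = 1.27687%.
Position = $19,153 / 0.0127687 = $1,499,994.

$1,500,000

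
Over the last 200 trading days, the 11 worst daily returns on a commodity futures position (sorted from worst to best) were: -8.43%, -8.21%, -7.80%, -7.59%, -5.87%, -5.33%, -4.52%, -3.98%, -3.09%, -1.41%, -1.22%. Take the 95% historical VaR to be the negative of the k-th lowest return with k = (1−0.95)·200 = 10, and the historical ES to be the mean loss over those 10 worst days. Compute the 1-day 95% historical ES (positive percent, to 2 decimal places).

The 10 worst returns sum to -56.23%.
ES = −(-56.23%) / 10 = 5.623% ≈ 5.62%.

5.62%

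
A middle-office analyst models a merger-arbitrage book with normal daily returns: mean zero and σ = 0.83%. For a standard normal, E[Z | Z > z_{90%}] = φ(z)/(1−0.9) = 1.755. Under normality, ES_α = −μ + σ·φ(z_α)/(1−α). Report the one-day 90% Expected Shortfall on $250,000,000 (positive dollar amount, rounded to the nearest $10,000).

ES = 0.83% × 1.755 = 1.457%.
On $250,000,000: 0.01457 × $250,000,000 = $3,642,500.

$3,640,000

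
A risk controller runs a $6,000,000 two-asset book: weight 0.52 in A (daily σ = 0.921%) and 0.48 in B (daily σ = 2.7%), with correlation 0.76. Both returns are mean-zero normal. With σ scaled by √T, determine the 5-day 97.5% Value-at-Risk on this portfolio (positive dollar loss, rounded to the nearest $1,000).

$444,000

σ_p = √(0.52²·0.921² + 0.48²·2.7² + 2·0.76·0.52·0.48·0.921·2.7) = 1.689%.
σ_{5d} = 1.689% × √5 = 3.777%.
z(97.5%) = 1.960.
VaR = 1.960 × 3.777% = 7.403%; on $6,000,000 that is $444,180.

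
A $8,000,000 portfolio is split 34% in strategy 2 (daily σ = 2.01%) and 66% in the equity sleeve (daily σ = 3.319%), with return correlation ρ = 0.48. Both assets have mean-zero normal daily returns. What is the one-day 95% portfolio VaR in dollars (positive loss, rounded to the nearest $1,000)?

$341,000

σ_p² = 0.34²·2.01² + 0.66²·3.319² + 2·0.48·0.34·0.66·2.01·3.319 = 6.7026 (%²).
σ_p = √6.7026 = 2.589%.
At 95%, z = 1.645.
VaR = 1.645 × 2.589% = 4.259%; on $8,000,000 that is $340,720.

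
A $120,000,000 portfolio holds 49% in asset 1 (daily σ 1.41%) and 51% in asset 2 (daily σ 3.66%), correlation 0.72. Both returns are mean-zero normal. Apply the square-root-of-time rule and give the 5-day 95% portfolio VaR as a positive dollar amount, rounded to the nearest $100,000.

$10,600,000

σ_p = √(0.49²·1.41² + 0.51²·3.66² + 2·0.72·0.49·0.51·1.41·3.66) = 2.412%.
σ_{5d} = 2.412% × √5 = 5.393%.
z(95%) = 1.645.
VaR = 1.645 × 5.393% = 8.871%; on $120,000,000 that is $10,645,200.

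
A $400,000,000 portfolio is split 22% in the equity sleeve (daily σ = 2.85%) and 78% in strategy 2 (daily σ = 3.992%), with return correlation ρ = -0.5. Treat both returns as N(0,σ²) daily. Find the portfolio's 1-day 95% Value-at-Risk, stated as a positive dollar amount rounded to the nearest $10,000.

σ_p² = 0.22²·2.85² + 0.78²·3.992² + 2·-0.5·0.22·0.78·2.85·3.992 = 8.1363 (%²).
σ_p = √8.1363 = 2.852%.
At 95%, z = 1.645.
VaR = 1.645 × 2.852% = 4.692%; on $400,000,000 that is $18,768,000.

$18,770,000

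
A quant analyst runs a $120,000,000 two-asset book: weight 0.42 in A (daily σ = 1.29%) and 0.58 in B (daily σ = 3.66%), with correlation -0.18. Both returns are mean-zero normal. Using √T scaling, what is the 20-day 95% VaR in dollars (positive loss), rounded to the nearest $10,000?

$18,490,000

σ_p = √(0.42²·1.29² + 0.58²·3.66² + 2·-0.18·0.42·0.58·1.29·3.66) = 2.094%.
σ_{20d} = 2.094% × √20 = 9.365%.
z(95%) = 1.645.
VaR = 1.645 × 9.365% = 15.405%; on $120,000,000 that is $18,486,000.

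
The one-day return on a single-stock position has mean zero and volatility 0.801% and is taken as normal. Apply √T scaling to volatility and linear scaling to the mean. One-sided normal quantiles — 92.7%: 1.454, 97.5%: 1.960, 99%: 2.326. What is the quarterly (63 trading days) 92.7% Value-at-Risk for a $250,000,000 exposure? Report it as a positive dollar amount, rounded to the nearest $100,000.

$23,100,000

σ_{63d} = 0.801% × √63 = 6.358%.
VaR = 1.454 × 6.358% = 9.245%.
On $250,000,000: 0.09245 × $250,000,000 = $23,112,500.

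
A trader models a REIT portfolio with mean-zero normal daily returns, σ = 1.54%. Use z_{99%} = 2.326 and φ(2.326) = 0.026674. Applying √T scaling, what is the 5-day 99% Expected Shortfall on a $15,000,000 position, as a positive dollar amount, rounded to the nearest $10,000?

$1,380,000

σ_{5d} = 1.54% × √5 = 3.444%.
ES multiplier = φ(z)/(1−α) = 0.026674/0.01 = 2.667.
ES = 3.444% × 2.667 = 9.185%; on $15,000,000: $1,377,750.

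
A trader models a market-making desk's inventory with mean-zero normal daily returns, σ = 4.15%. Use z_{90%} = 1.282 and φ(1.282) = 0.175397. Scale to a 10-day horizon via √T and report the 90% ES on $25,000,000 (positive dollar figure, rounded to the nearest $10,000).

$5,750,000

σ_{10d} = 4.15% × √10 = 13.123%.
ES multiplier = φ(z)/(1−α) = 0.175397/0.1 = 1.754.
ES = 13.123% × 1.754 = 23.018%; on $25,000,000: $5,754,500.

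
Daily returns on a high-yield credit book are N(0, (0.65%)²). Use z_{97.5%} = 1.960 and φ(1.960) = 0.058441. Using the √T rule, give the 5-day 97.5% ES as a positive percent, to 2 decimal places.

σ_{5d} = 0.65% × √5 = 1.453%.
ES multiplier = φ(z)/(1−α) = 0.058441/0.025 = 2.338.
ES = 1.453% × 2.338 = 3.397%.

3.40%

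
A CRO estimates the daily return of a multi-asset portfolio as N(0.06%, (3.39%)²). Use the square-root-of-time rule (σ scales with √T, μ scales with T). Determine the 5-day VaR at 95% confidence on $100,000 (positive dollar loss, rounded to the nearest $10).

$12,170

At 95%, z = 1.645.
σ_{5d} = 3.39% × √5 = 7.580%; μ_{5d} = 5 × 0.06% = 0.300%.
VaR = −(0.300%) + 1.645 × 7.580% = 12.169%.
On $100,000: 0.12169 × $100,000 = $12,169.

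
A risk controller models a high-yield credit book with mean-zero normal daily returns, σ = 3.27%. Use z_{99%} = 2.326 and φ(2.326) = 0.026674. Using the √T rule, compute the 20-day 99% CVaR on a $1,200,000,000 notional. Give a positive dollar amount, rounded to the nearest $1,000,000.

$468,000,000

σ_{20d} = 3.27% × √20 = 14.624%.
ES multiplier = φ(z)/(1−α) = 0.026674/0.01 = 2.667.
ES = 14.624% × 2.667 = 39.002%; on $1,200,000,000: $468,024,000.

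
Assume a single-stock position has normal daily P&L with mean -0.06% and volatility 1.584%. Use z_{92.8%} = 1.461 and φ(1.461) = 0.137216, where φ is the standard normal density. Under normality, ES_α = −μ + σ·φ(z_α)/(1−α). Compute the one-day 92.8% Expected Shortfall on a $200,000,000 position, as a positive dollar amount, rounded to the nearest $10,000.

$6,160,000

Tail multiplier: φ(z)/(1−α) = 0.137216 / 0.072 = 1.906.
ES = −(-0.06%) + 1.584% × 1.906 = 3.079%.
On $200,000,000: 0.03079 × $200,000,000 = $6,158,000.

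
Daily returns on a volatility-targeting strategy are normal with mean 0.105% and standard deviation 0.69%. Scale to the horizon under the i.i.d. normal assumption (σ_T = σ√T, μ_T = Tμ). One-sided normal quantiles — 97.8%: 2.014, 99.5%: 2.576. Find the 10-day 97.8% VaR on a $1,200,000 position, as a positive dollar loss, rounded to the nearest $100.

σ_{10d} = 0.69% × √10 = 2.182%; μ_{10d} = 10 × 0.105% = 1.050%.
VaR = −(1.050%) + 2.014 × 2.182% = 3.345%.
On $1,200,000: 0.03345 × $1,200,000 = $40,140.

$40,100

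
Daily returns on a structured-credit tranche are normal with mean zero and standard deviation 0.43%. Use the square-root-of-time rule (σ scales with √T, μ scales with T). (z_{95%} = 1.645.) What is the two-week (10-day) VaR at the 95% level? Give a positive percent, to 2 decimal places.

2.24%

σ_{10d} = 0.43% × √10 = 1.360%.
VaR = 1.645 × 1.360% = 2.237%.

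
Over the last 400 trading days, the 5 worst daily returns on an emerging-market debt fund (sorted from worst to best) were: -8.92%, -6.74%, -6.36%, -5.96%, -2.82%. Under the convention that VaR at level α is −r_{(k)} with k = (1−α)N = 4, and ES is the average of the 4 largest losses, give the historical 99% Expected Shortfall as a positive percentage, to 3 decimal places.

6.995%

The 4 worst returns sum to -27.98%.
ES = −(-27.98%) / 4 = 6.995%.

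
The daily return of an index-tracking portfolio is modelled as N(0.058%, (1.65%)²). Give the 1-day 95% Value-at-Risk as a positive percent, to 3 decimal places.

At 95% one-sided, z = 1.645.
VaR = −μ + z·σ = −(0.058%) + 1.645 × 1.65% = 2.656%.

2.656%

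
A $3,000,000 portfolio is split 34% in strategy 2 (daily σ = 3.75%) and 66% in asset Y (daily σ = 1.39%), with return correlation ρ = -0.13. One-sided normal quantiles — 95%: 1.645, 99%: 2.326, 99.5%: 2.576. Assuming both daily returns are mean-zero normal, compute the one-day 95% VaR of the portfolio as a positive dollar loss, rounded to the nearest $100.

$72,600

σ_p² = 0.34²·3.75² + 0.66²·1.39² + 2·-0.13·0.34·0.66·3.75·1.39 = 2.1631 (%²).
σ_p = √2.1631 = 1.471%.
VaR = 1.645 × 1.471% = 2.420%; on $3,000,000 that is $72,600.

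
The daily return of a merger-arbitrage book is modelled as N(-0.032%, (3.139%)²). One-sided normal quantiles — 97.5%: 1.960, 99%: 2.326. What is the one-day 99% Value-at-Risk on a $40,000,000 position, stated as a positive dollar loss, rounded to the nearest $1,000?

VaR = −μ + z·σ = −(-0.032%) + 2.326 × 3.139% = 7.333%.
On $40,000,000: 0.07333 × $40,000,000 = $2,933,200.

$2,933,000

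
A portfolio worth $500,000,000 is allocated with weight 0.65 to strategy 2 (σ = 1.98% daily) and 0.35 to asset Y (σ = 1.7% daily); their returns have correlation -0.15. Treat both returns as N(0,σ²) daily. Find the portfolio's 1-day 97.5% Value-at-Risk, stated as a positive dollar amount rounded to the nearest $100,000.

$13,100,000

σ_p² = 0.65²·1.98² + 0.35²·1.7² + 2·-0.15·0.65·0.35·1.98·1.7 = 1.7807 (%²).
σ_p = √1.7807 = 1.334%.
At 97.5%, z = 1.960.
VaR = 1.960 × 1.334% = 2.615%; on $500,000,000 that is $13,075,000.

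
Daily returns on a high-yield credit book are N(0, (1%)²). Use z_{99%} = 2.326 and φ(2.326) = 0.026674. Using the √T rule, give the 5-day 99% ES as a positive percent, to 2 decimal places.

σ_{5d} = 1% × √5 = 2.236%.
ES multiplier = φ(z)/(1−α) = 0.026674/0.01 = 2.667.
ES = 2.236% × 2.667 = 5.963%.

5.96%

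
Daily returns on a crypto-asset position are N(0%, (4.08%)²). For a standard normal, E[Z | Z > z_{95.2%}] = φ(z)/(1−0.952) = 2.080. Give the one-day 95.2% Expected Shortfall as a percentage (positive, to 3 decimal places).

8.486%

ES = 4.08% × 2.080 = 8.486%.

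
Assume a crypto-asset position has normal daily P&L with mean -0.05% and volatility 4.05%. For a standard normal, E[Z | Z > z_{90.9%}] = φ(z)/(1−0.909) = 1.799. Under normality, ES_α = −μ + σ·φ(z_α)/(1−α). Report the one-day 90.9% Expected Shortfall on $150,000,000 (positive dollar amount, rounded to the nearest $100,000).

$11,000,000

ES = −(-0.05%) + 4.05% × 1.799 = 7.336%.
On $150,000,000: 0.07336 × $150,000,000 = $11,004,000.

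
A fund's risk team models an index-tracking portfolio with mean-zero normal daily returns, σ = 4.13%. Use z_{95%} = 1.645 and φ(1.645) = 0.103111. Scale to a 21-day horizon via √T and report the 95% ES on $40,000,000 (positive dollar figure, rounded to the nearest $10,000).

$15,610,000

σ_{21d} = 4.13% × √21 = 18.926%.
ES multiplier = φ(z)/(1−α) = 0.103111/0.05 = 2.062.
ES = 18.926% × 2.062 = 39.025%; on $40,000,000: $15,610,000.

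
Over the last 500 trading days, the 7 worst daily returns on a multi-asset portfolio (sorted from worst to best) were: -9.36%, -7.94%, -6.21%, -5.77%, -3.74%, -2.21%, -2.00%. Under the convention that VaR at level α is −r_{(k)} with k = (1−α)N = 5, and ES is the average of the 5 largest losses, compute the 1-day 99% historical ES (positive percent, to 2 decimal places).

6.60%

The 5 worst returns sum to -33.02%.
ES = −(-33.02%) / 5 = 6.604% ≈ 6.60%.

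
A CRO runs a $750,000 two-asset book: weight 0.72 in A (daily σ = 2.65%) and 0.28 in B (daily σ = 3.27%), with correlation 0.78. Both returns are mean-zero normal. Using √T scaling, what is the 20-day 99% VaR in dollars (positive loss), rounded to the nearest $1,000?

σ_p = √(0.72²·2.65² + 0.28²·3.27² + 2·0.78·0.72·0.28·2.65·3.27) = 2.684%.
σ_{20d} = 2.684% × √20 = 12.003%.
z(99%) = 2.326.
VaR = 2.326 × 12.003% = 27.919%; on $750,000 that is $209,392.

$209,000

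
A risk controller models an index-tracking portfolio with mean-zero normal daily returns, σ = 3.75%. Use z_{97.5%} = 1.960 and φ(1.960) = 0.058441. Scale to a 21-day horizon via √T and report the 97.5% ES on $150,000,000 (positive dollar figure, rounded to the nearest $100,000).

$60,300,000

σ_{21d} = 3.75% × √21 = 17.185%.
ES multiplier = φ(z)/(1−α) = 0.058441/0.025 = 2.338.
ES = 17.185% × 2.338 = 40.179%; on $150,000,000: $60,268,500.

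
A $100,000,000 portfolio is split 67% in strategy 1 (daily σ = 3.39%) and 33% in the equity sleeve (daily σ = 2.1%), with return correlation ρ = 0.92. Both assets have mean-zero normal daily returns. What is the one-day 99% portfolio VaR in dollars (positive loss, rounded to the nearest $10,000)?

$6,800,000

σ_p² = 0.67²·3.39² + 0.33²·2.1² + 2·0.92·0.67·0.33·3.39·2.1 = 8.5352 (%²).
σ_p = √8.5352 = 2.922%.
At 99%, z = 2.326.
VaR = 2.326 × 2.922% = 6.797%; on $100,000,000 that is $6,797,000.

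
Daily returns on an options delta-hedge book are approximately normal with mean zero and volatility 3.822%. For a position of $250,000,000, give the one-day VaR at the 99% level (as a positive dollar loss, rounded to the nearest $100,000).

At 99% one-sided, z = 2.326.
VaR = z·σ = 2.326 × 3.822% = 8.890%.
On $250,000,000: 0.08890 × $250,000,000 = $22,225,000.

$22,200,000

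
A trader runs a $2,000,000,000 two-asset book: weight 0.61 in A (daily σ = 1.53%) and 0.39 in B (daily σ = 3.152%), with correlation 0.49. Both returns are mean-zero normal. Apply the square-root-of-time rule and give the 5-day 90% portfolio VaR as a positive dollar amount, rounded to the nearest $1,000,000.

σ_p = √(0.61²·1.53² + 0.39²·3.152² + 2·0.49·0.61·0.39·1.53·3.152) = 1.873%.
σ_{5d} = 1.873% × √5 = 4.188%.
z(90%) = 1.282.
VaR = 1.282 × 4.188% = 5.369%; on $2,000,000,000 that is $107,380,000.

$107,000,000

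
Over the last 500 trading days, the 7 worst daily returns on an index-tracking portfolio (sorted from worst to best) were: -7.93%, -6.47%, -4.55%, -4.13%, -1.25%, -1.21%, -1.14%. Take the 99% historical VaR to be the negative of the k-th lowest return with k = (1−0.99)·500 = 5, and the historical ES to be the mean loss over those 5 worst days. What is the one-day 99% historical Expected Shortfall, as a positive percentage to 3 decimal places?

The 5 worst returns sum to -24.33%.
ES = −(-24.33%) / 5 = 4.866%.

4.866%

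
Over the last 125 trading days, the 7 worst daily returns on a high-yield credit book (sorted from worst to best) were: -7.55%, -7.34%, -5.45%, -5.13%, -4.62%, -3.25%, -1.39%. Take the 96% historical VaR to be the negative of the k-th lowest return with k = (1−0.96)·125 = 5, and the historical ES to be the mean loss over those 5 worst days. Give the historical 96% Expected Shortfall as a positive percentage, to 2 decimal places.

6.02%

The 5 worst returns sum to -30.09%.
ES = −(-30.09%) / 5 = 6.018% ≈ 6.02%.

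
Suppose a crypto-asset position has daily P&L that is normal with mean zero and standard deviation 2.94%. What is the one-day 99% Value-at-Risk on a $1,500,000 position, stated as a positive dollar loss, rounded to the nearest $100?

$102,600

At 99% one-sided, z = 2.326.
VaR = z·σ = 2.326 × 2.94% = 6.838%.
On $1,500,000: 0.06838 × $1,500,000 = $102,570.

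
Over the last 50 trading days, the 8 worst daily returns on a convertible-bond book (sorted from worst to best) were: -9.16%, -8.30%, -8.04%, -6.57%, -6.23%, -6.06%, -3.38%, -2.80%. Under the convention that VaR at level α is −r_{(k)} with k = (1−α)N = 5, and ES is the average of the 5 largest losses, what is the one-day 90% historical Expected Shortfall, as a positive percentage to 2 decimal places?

7.66%

The 5 worst returns sum to -38.30%.
ES = −(-38.30%) / 5 = 7.66%.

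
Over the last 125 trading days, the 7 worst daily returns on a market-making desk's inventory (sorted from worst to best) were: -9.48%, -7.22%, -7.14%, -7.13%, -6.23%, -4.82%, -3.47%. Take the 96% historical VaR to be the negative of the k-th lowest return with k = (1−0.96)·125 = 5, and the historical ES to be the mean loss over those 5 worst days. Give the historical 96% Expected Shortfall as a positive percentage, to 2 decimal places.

7.44%

The 5 worst returns sum to -37.20%.
ES = −(-37.20%) / 5 = 7.44%.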